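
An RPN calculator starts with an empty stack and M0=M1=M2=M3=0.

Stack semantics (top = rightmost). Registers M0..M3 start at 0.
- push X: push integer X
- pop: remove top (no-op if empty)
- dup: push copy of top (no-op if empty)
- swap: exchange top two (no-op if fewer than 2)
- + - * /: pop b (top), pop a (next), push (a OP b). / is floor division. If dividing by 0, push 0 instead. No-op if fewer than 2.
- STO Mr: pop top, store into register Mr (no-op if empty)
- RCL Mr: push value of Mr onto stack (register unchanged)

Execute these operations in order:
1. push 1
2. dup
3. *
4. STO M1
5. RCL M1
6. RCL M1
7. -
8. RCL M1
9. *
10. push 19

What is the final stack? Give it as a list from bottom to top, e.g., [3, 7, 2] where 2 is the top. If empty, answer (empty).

After op 1 (push 1): stack=[1] mem=[0,0,0,0]
After op 2 (dup): stack=[1,1] mem=[0,0,0,0]
After op 3 (*): stack=[1] mem=[0,0,0,0]
After op 4 (STO M1): stack=[empty] mem=[0,1,0,0]
After op 5 (RCL M1): stack=[1] mem=[0,1,0,0]
After op 6 (RCL M1): stack=[1,1] mem=[0,1,0,0]
After op 7 (-): stack=[0] mem=[0,1,0,0]
After op 8 (RCL M1): stack=[0,1] mem=[0,1,0,0]
After op 9 (*): stack=[0] mem=[0,1,0,0]
After op 10 (push 19): stack=[0,19] mem=[0,1,0,0]

Answer: [0, 19]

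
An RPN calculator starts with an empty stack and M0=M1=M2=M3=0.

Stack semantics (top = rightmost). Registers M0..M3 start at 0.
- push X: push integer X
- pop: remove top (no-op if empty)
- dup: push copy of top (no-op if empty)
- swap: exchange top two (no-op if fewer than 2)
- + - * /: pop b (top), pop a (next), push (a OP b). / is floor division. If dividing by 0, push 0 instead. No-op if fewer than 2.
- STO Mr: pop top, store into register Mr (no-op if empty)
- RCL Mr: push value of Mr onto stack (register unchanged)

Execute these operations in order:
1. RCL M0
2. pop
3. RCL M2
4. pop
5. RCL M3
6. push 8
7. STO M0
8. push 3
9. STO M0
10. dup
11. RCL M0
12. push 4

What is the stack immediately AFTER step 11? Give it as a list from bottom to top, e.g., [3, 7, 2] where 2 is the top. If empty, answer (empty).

After op 1 (RCL M0): stack=[0] mem=[0,0,0,0]
After op 2 (pop): stack=[empty] mem=[0,0,0,0]
After op 3 (RCL M2): stack=[0] mem=[0,0,0,0]
After op 4 (pop): stack=[empty] mem=[0,0,0,0]
After op 5 (RCL M3): stack=[0] mem=[0,0,0,0]
After op 6 (push 8): stack=[0,8] mem=[0,0,0,0]
After op 7 (STO M0): stack=[0] mem=[8,0,0,0]
After op 8 (push 3): stack=[0,3] mem=[8,0,0,0]
After op 9 (STO M0): stack=[0] mem=[3,0,0,0]
After op 10 (dup): stack=[0,0] mem=[3,0,0,0]
After op 11 (RCL M0): stack=[0,0,3] mem=[3,0,0,0]

[0, 0, 3]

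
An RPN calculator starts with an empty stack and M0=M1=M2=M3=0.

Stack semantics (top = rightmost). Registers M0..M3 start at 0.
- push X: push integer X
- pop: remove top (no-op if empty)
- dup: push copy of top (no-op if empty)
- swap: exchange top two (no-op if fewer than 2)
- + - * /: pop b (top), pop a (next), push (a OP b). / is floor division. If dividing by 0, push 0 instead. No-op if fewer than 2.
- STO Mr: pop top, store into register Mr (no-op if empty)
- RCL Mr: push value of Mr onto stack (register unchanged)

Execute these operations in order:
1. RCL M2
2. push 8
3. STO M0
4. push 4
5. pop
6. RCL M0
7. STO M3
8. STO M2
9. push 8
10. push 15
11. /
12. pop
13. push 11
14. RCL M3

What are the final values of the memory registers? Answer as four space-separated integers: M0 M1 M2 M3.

After op 1 (RCL M2): stack=[0] mem=[0,0,0,0]
After op 2 (push 8): stack=[0,8] mem=[0,0,0,0]
After op 3 (STO M0): stack=[0] mem=[8,0,0,0]
After op 4 (push 4): stack=[0,4] mem=[8,0,0,0]
After op 5 (pop): stack=[0] mem=[8,0,0,0]
After op 6 (RCL M0): stack=[0,8] mem=[8,0,0,0]
After op 7 (STO M3): stack=[0] mem=[8,0,0,8]
After op 8 (STO M2): stack=[empty] mem=[8,0,0,8]
After op 9 (push 8): stack=[8] mem=[8,0,0,8]
After op 10 (push 15): stack=[8,15] mem=[8,0,0,8]
After op 11 (/): stack=[0] mem=[8,0,0,8]
After op 12 (pop): stack=[empty] mem=[8,0,0,8]
After op 13 (push 11): stack=[11] mem=[8,0,0,8]
After op 14 (RCL M3): stack=[11,8] mem=[8,0,0,8]

Answer: 8 0 0 8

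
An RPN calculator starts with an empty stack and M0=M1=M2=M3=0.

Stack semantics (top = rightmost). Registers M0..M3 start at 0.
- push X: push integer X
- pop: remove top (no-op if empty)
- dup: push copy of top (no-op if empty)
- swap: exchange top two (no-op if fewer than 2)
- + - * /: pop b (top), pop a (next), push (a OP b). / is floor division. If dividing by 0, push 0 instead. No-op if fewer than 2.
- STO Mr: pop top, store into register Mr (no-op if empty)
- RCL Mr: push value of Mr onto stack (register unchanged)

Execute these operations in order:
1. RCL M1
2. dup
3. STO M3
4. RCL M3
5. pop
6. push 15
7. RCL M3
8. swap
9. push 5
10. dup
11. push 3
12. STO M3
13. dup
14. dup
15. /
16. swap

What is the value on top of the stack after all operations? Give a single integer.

After op 1 (RCL M1): stack=[0] mem=[0,0,0,0]
After op 2 (dup): stack=[0,0] mem=[0,0,0,0]
After op 3 (STO M3): stack=[0] mem=[0,0,0,0]
After op 4 (RCL M3): stack=[0,0] mem=[0,0,0,0]
After op 5 (pop): stack=[0] mem=[0,0,0,0]
After op 6 (push 15): stack=[0,15] mem=[0,0,0,0]
After op 7 (RCL M3): stack=[0,15,0] mem=[0,0,0,0]
After op 8 (swap): stack=[0,0,15] mem=[0,0,0,0]
After op 9 (push 5): stack=[0,0,15,5] mem=[0,0,0,0]
After op 10 (dup): stack=[0,0,15,5,5] mem=[0,0,0,0]
After op 11 (push 3): stack=[0,0,15,5,5,3] mem=[0,0,0,0]
After op 12 (STO M3): stack=[0,0,15,5,5] mem=[0,0,0,3]
After op 13 (dup): stack=[0,0,15,5,5,5] mem=[0,0,0,3]
After op 14 (dup): stack=[0,0,15,5,5,5,5] mem=[0,0,0,3]
After op 15 (/): stack=[0,0,15,5,5,1] mem=[0,0,0,3]
After op 16 (swap): stack=[0,0,15,5,1,5] mem=[0,0,0,3]

Answer: 5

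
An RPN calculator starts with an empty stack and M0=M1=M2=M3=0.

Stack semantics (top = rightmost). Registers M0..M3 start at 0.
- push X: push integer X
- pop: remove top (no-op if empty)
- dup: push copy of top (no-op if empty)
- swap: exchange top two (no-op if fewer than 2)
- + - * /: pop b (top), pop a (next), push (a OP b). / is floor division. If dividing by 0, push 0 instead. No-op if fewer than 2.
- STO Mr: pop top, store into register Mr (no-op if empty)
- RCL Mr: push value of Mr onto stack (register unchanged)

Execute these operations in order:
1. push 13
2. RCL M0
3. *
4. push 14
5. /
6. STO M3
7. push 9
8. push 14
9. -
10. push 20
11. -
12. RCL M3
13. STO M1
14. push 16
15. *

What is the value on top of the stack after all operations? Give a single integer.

After op 1 (push 13): stack=[13] mem=[0,0,0,0]
After op 2 (RCL M0): stack=[13,0] mem=[0,0,0,0]
After op 3 (*): stack=[0] mem=[0,0,0,0]
After op 4 (push 14): stack=[0,14] mem=[0,0,0,0]
After op 5 (/): stack=[0] mem=[0,0,0,0]
After op 6 (STO M3): stack=[empty] mem=[0,0,0,0]
After op 7 (push 9): stack=[9] mem=[0,0,0,0]
After op 8 (push 14): stack=[9,14] mem=[0,0,0,0]
After op 9 (-): stack=[-5] mem=[0,0,0,0]
After op 10 (push 20): stack=[-5,20] mem=[0,0,0,0]
After op 11 (-): stack=[-25] mem=[0,0,0,0]
After op 12 (RCL M3): stack=[-25,0] mem=[0,0,0,0]
After op 13 (STO M1): stack=[-25] mem=[0,0,0,0]
After op 14 (push 16): stack=[-25,16] mem=[0,0,0,0]
After op 15 (*): stack=[-400] mem=[0,0,0,0]

Answer: -400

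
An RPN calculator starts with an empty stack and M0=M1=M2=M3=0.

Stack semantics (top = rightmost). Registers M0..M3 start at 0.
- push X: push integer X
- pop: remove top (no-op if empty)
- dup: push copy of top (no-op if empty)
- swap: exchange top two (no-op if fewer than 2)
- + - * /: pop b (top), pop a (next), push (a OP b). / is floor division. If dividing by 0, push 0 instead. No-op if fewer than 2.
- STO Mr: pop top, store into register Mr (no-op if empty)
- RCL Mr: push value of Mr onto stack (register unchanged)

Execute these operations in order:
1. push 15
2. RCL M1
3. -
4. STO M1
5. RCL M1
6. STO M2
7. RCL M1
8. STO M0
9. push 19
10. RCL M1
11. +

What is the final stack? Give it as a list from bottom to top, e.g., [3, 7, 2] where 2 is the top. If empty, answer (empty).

After op 1 (push 15): stack=[15] mem=[0,0,0,0]
After op 2 (RCL M1): stack=[15,0] mem=[0,0,0,0]
After op 3 (-): stack=[15] mem=[0,0,0,0]
After op 4 (STO M1): stack=[empty] mem=[0,15,0,0]
After op 5 (RCL M1): stack=[15] mem=[0,15,0,0]
After op 6 (STO M2): stack=[empty] mem=[0,15,15,0]
After op 7 (RCL M1): stack=[15] mem=[0,15,15,0]
After op 8 (STO M0): stack=[empty] mem=[15,15,15,0]
After op 9 (push 19): stack=[19] mem=[15,15,15,0]
After op 10 (RCL M1): stack=[19,15] mem=[15,15,15,0]
After op 11 (+): stack=[34] mem=[15,15,15,0]

Answer: [34]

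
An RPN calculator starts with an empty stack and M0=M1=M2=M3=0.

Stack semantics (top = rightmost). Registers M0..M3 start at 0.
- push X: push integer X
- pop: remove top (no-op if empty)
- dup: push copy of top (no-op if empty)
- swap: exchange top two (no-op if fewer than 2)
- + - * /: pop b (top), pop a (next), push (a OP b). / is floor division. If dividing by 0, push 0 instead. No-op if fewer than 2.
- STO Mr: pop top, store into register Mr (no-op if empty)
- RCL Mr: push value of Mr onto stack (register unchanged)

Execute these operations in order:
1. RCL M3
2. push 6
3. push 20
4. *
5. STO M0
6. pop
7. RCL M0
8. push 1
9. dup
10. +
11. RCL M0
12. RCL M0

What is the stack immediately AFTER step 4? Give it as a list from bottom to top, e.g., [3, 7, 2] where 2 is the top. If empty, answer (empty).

After op 1 (RCL M3): stack=[0] mem=[0,0,0,0]
After op 2 (push 6): stack=[0,6] mem=[0,0,0,0]
After op 3 (push 20): stack=[0,6,20] mem=[0,0,0,0]
After op 4 (*): stack=[0,120] mem=[0,0,0,0]

[0, 120]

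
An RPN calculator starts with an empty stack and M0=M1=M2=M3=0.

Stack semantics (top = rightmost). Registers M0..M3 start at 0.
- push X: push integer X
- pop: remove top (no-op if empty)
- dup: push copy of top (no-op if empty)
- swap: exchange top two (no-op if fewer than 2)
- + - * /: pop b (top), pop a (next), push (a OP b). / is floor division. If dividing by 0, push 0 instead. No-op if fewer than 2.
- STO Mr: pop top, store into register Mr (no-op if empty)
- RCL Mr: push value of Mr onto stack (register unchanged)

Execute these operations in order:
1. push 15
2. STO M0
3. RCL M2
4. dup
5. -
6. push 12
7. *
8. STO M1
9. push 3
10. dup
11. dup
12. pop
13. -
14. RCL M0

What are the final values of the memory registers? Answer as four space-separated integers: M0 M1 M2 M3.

After op 1 (push 15): stack=[15] mem=[0,0,0,0]
After op 2 (STO M0): stack=[empty] mem=[15,0,0,0]
After op 3 (RCL M2): stack=[0] mem=[15,0,0,0]
After op 4 (dup): stack=[0,0] mem=[15,0,0,0]
After op 5 (-): stack=[0] mem=[15,0,0,0]
After op 6 (push 12): stack=[0,12] mem=[15,0,0,0]
After op 7 (*): stack=[0] mem=[15,0,0,0]
After op 8 (STO M1): stack=[empty] mem=[15,0,0,0]
After op 9 (push 3): stack=[3] mem=[15,0,0,0]
After op 10 (dup): stack=[3,3] mem=[15,0,0,0]
After op 11 (dup): stack=[3,3,3] mem=[15,0,0,0]
After op 12 (pop): stack=[3,3] mem=[15,0,0,0]
After op 13 (-): stack=[0] mem=[15,0,0,0]
After op 14 (RCL M0): stack=[0,15] mem=[15,0,0,0]

Answer: 15 0 0 0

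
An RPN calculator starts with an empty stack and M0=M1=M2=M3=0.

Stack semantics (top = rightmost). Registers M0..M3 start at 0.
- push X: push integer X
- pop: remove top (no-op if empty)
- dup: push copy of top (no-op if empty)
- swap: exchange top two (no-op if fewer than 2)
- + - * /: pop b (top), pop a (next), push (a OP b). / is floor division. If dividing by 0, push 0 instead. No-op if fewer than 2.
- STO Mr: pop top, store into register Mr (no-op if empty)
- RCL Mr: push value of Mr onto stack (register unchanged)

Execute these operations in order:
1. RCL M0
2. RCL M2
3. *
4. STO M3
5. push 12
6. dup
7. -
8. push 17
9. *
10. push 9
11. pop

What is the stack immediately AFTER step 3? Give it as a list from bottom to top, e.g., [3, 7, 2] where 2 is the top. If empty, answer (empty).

After op 1 (RCL M0): stack=[0] mem=[0,0,0,0]
After op 2 (RCL M2): stack=[0,0] mem=[0,0,0,0]
After op 3 (*): stack=[0] mem=[0,0,0,0]

[0]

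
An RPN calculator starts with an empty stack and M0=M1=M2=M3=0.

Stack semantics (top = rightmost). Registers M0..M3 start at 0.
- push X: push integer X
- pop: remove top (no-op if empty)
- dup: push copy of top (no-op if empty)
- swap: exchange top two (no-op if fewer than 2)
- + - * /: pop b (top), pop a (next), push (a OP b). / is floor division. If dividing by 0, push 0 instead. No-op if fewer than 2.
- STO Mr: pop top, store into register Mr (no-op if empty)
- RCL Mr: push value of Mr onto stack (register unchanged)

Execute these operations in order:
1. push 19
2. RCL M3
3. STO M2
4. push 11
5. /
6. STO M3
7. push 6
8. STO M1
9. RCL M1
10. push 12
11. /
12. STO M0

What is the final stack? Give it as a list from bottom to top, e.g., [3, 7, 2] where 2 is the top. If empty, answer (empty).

After op 1 (push 19): stack=[19] mem=[0,0,0,0]
After op 2 (RCL M3): stack=[19,0] mem=[0,0,0,0]
After op 3 (STO M2): stack=[19] mem=[0,0,0,0]
After op 4 (push 11): stack=[19,11] mem=[0,0,0,0]
After op 5 (/): stack=[1] mem=[0,0,0,0]
After op 6 (STO M3): stack=[empty] mem=[0,0,0,1]
After op 7 (push 6): stack=[6] mem=[0,0,0,1]
After op 8 (STO M1): stack=[empty] mem=[0,6,0,1]
After op 9 (RCL M1): stack=[6] mem=[0,6,0,1]
After op 10 (push 12): stack=[6,12] mem=[0,6,0,1]
After op 11 (/): stack=[0] mem=[0,6,0,1]
After op 12 (STO M0): stack=[empty] mem=[0,6,0,1]

Answer: (empty)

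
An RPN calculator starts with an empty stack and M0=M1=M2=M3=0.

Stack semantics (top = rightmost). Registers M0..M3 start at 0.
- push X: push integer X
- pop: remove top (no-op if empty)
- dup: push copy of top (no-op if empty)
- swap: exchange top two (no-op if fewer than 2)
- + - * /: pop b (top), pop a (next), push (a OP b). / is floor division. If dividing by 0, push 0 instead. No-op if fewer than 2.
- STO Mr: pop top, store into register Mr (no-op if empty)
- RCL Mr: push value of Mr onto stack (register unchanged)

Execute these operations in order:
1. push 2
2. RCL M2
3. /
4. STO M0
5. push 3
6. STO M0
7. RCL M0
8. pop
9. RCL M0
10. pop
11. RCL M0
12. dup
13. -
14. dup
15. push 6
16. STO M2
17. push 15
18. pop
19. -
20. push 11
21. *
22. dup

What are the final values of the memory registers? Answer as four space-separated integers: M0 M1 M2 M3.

After op 1 (push 2): stack=[2] mem=[0,0,0,0]
After op 2 (RCL M2): stack=[2,0] mem=[0,0,0,0]
After op 3 (/): stack=[0] mem=[0,0,0,0]
After op 4 (STO M0): stack=[empty] mem=[0,0,0,0]
After op 5 (push 3): stack=[3] mem=[0,0,0,0]
After op 6 (STO M0): stack=[empty] mem=[3,0,0,0]
After op 7 (RCL M0): stack=[3] mem=[3,0,0,0]
After op 8 (pop): stack=[empty] mem=[3,0,0,0]
After op 9 (RCL M0): stack=[3] mem=[3,0,0,0]
After op 10 (pop): stack=[empty] mem=[3,0,0,0]
After op 11 (RCL M0): stack=[3] mem=[3,0,0,0]
After op 12 (dup): stack=[3,3] mem=[3,0,0,0]
After op 13 (-): stack=[0] mem=[3,0,0,0]
After op 14 (dup): stack=[0,0] mem=[3,0,0,0]
After op 15 (push 6): stack=[0,0,6] mem=[3,0,0,0]
After op 16 (STO M2): stack=[0,0] mem=[3,0,6,0]
After op 17 (push 15): stack=[0,0,15] mem=[3,0,6,0]
After op 18 (pop): stack=[0,0] mem=[3,0,6,0]
After op 19 (-): stack=[0] mem=[3,0,6,0]
After op 20 (push 11): stack=[0,11] mem=[3,0,6,0]
After op 21 (*): stack=[0] mem=[3,0,6,0]
After op 22 (dup): stack=[0,0] mem=[3,0,6,0]

Answer: 3 0 6 0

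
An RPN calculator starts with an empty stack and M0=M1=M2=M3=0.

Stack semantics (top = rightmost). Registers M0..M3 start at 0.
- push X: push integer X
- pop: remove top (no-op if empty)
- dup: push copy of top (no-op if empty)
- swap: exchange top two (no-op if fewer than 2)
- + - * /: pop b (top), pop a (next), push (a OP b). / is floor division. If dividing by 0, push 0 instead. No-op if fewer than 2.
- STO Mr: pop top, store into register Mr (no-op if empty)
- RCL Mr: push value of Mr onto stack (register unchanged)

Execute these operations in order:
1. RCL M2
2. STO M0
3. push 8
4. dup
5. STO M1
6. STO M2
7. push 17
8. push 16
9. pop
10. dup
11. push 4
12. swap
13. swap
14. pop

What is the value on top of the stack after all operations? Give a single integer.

After op 1 (RCL M2): stack=[0] mem=[0,0,0,0]
After op 2 (STO M0): stack=[empty] mem=[0,0,0,0]
After op 3 (push 8): stack=[8] mem=[0,0,0,0]
After op 4 (dup): stack=[8,8] mem=[0,0,0,0]
After op 5 (STO M1): stack=[8] mem=[0,8,0,0]
After op 6 (STO M2): stack=[empty] mem=[0,8,8,0]
After op 7 (push 17): stack=[17] mem=[0,8,8,0]
After op 8 (push 16): stack=[17,16] mem=[0,8,8,0]
After op 9 (pop): stack=[17] mem=[0,8,8,0]
After op 10 (dup): stack=[17,17] mem=[0,8,8,0]
After op 11 (push 4): stack=[17,17,4] mem=[0,8,8,0]
After op 12 (swap): stack=[17,4,17] mem=[0,8,8,0]
After op 13 (swap): stack=[17,17,4] mem=[0,8,8,0]
After op 14 (pop): stack=[17,17] mem=[0,8,8,0]

Answer: 17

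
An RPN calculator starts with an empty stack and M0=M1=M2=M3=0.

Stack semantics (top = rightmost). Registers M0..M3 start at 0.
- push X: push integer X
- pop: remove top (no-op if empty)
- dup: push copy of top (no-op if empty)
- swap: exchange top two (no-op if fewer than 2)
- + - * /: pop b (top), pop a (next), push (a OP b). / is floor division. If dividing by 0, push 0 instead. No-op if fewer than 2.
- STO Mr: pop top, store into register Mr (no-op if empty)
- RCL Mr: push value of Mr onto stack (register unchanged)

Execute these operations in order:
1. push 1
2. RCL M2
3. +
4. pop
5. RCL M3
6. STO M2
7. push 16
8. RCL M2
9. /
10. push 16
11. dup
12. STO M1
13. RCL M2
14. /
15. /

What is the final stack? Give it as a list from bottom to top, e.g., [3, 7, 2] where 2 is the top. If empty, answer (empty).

Answer: [0]

Derivation:
After op 1 (push 1): stack=[1] mem=[0,0,0,0]
After op 2 (RCL M2): stack=[1,0] mem=[0,0,0,0]
After op 3 (+): stack=[1] mem=[0,0,0,0]
After op 4 (pop): stack=[empty] mem=[0,0,0,0]
After op 5 (RCL M3): stack=[0] mem=[0,0,0,0]
After op 6 (STO M2): stack=[empty] mem=[0,0,0,0]
After op 7 (push 16): stack=[16] mem=[0,0,0,0]
After op 8 (RCL M2): stack=[16,0] mem=[0,0,0,0]
After op 9 (/): stack=[0] mem=[0,0,0,0]
After op 10 (push 16): stack=[0,16] mem=[0,0,0,0]
After op 11 (dup): stack=[0,16,16] mem=[0,0,0,0]
After op 12 (STO M1): stack=[0,16] mem=[0,16,0,0]
After op 13 (RCL M2): stack=[0,16,0] mem=[0,16,0,0]
After op 14 (/): stack=[0,0] mem=[0,16,0,0]
After op 15 (/): stack=[0] mem=[0,16,0,0]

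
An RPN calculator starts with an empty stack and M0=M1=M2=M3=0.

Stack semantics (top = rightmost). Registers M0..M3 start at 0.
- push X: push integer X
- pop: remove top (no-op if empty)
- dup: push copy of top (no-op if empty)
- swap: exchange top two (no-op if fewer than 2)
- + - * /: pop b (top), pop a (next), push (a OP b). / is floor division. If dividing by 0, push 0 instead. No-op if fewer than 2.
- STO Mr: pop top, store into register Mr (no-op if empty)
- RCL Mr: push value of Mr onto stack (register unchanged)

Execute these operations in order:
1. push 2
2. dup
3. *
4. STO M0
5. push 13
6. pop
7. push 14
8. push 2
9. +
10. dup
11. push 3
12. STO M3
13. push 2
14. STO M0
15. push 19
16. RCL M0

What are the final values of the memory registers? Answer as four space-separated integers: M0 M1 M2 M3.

After op 1 (push 2): stack=[2] mem=[0,0,0,0]
After op 2 (dup): stack=[2,2] mem=[0,0,0,0]
After op 3 (*): stack=[4] mem=[0,0,0,0]
After op 4 (STO M0): stack=[empty] mem=[4,0,0,0]
After op 5 (push 13): stack=[13] mem=[4,0,0,0]
After op 6 (pop): stack=[empty] mem=[4,0,0,0]
After op 7 (push 14): stack=[14] mem=[4,0,0,0]
After op 8 (push 2): stack=[14,2] mem=[4,0,0,0]
After op 9 (+): stack=[16] mem=[4,0,0,0]
After op 10 (dup): stack=[16,16] mem=[4,0,0,0]
After op 11 (push 3): stack=[16,16,3] mem=[4,0,0,0]
After op 12 (STO M3): stack=[16,16] mem=[4,0,0,3]
After op 13 (push 2): stack=[16,16,2] mem=[4,0,0,3]
After op 14 (STO M0): stack=[16,16] mem=[2,0,0,3]
After op 15 (push 19): stack=[16,16,19] mem=[2,0,0,3]
After op 16 (RCL M0): stack=[16,16,19,2] mem=[2,0,0,3]

Answer: 2 0 0 3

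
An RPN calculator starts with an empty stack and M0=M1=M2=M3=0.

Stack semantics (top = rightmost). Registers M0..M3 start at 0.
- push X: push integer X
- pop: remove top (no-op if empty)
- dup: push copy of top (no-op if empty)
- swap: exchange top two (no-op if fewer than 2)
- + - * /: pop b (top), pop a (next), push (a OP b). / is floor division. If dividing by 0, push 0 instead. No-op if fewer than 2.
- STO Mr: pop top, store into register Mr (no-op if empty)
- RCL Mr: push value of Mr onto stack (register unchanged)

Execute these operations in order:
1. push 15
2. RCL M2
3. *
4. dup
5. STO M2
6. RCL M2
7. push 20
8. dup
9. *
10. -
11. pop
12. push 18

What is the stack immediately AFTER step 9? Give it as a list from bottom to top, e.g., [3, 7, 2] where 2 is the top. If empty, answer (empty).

After op 1 (push 15): stack=[15] mem=[0,0,0,0]
After op 2 (RCL M2): stack=[15,0] mem=[0,0,0,0]
After op 3 (*): stack=[0] mem=[0,0,0,0]
After op 4 (dup): stack=[0,0] mem=[0,0,0,0]
After op 5 (STO M2): stack=[0] mem=[0,0,0,0]
After op 6 (RCL M2): stack=[0,0] mem=[0,0,0,0]
After op 7 (push 20): stack=[0,0,20] mem=[0,0,0,0]
After op 8 (dup): stack=[0,0,20,20] mem=[0,0,0,0]
After op 9 (*): stack=[0,0,400] mem=[0,0,0,0]

[0, 0, 400]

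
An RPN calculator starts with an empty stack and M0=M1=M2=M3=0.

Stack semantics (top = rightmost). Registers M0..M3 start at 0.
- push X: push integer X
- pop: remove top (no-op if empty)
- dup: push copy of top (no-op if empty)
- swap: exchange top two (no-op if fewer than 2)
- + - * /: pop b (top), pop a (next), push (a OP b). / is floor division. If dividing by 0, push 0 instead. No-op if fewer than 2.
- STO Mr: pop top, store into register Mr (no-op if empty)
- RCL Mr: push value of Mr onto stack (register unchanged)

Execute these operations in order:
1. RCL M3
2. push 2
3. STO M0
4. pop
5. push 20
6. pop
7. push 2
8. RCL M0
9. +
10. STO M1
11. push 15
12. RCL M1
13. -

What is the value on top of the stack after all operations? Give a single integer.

After op 1 (RCL M3): stack=[0] mem=[0,0,0,0]
After op 2 (push 2): stack=[0,2] mem=[0,0,0,0]
After op 3 (STO M0): stack=[0] mem=[2,0,0,0]
After op 4 (pop): stack=[empty] mem=[2,0,0,0]
After op 5 (push 20): stack=[20] mem=[2,0,0,0]
After op 6 (pop): stack=[empty] mem=[2,0,0,0]
After op 7 (push 2): stack=[2] mem=[2,0,0,0]
After op 8 (RCL M0): stack=[2,2] mem=[2,0,0,0]
After op 9 (+): stack=[4] mem=[2,0,0,0]
After op 10 (STO M1): stack=[empty] mem=[2,4,0,0]
After op 11 (push 15): stack=[15] mem=[2,4,0,0]
After op 12 (RCL M1): stack=[15,4] mem=[2,4,0,0]
After op 13 (-): stack=[11] mem=[2,4,0,0]

Answer: 11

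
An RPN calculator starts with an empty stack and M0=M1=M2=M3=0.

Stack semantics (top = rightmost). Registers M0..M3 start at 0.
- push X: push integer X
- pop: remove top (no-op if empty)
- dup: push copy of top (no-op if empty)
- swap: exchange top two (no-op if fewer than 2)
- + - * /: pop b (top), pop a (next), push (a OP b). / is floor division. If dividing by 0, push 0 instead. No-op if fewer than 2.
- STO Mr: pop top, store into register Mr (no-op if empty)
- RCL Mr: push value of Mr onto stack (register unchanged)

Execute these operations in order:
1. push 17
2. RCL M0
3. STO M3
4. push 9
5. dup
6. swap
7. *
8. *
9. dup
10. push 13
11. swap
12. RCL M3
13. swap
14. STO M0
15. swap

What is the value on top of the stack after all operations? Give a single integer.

Answer: 13

Derivation:
After op 1 (push 17): stack=[17] mem=[0,0,0,0]
After op 2 (RCL M0): stack=[17,0] mem=[0,0,0,0]
After op 3 (STO M3): stack=[17] mem=[0,0,0,0]
After op 4 (push 9): stack=[17,9] mem=[0,0,0,0]
After op 5 (dup): stack=[17,9,9] mem=[0,0,0,0]
After op 6 (swap): stack=[17,9,9] mem=[0,0,0,0]
After op 7 (*): stack=[17,81] mem=[0,0,0,0]
After op 8 (*): stack=[1377] mem=[0,0,0,0]
After op 9 (dup): stack=[1377,1377] mem=[0,0,0,0]
After op 10 (push 13): stack=[1377,1377,13] mem=[0,0,0,0]
After op 11 (swap): stack=[1377,13,1377] mem=[0,0,0,0]
After op 12 (RCL M3): stack=[1377,13,1377,0] mem=[0,0,0,0]
After op 13 (swap): stack=[1377,13,0,1377] mem=[0,0,0,0]
After op 14 (STO M0): stack=[1377,13,0] mem=[1377,0,0,0]
After op 15 (swap): stack=[1377,0,13] mem=[1377,0,0,0]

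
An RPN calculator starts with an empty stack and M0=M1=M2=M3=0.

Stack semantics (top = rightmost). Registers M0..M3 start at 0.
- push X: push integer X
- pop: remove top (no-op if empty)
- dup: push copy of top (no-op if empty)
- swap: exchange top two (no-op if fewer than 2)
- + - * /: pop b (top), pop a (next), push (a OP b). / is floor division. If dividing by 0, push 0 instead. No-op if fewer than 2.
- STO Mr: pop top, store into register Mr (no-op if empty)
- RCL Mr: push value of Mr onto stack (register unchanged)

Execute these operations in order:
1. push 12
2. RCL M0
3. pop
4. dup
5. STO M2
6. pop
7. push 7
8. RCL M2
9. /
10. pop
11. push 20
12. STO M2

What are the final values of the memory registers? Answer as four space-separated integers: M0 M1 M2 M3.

Answer: 0 0 20 0

Derivation:
After op 1 (push 12): stack=[12] mem=[0,0,0,0]
After op 2 (RCL M0): stack=[12,0] mem=[0,0,0,0]
After op 3 (pop): stack=[12] mem=[0,0,0,0]
After op 4 (dup): stack=[12,12] mem=[0,0,0,0]
After op 5 (STO M2): stack=[12] mem=[0,0,12,0]
After op 6 (pop): stack=[empty] mem=[0,0,12,0]
After op 7 (push 7): stack=[7] mem=[0,0,12,0]
After op 8 (RCL M2): stack=[7,12] mem=[0,0,12,0]
After op 9 (/): stack=[0] mem=[0,0,12,0]
After op 10 (pop): stack=[empty] mem=[0,0,12,0]
After op 11 (push 20): stack=[20] mem=[0,0,12,0]
After op 12 (STO M2): stack=[empty] mem=[0,0,20,0]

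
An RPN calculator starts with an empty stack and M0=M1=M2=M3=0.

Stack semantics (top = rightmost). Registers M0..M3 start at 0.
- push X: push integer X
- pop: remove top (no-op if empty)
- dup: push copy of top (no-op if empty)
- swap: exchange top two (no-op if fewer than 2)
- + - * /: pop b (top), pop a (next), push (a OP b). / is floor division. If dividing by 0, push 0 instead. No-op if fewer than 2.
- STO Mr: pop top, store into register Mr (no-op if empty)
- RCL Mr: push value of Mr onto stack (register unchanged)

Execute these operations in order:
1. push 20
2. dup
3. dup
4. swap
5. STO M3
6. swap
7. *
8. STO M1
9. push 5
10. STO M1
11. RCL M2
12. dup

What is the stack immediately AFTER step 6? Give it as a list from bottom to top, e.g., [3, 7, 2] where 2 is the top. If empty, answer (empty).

After op 1 (push 20): stack=[20] mem=[0,0,0,0]
After op 2 (dup): stack=[20,20] mem=[0,0,0,0]
After op 3 (dup): stack=[20,20,20] mem=[0,0,0,0]
After op 4 (swap): stack=[20,20,20] mem=[0,0,0,0]
After op 5 (STO M3): stack=[20,20] mem=[0,0,0,20]
After op 6 (swap): stack=[20,20] mem=[0,0,0,20]

[20, 20]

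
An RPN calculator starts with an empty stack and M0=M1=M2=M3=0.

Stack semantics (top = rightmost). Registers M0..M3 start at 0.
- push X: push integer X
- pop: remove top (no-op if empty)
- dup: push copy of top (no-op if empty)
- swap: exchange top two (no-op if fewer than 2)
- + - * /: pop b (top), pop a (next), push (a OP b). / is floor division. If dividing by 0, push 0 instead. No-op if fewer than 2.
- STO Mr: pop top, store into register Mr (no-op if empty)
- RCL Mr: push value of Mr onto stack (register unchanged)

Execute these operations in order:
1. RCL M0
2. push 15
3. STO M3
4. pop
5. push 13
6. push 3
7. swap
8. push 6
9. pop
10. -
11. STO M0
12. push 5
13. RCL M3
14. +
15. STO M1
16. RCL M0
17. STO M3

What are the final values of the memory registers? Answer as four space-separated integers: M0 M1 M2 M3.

Answer: -10 20 0 -10

Derivation:
After op 1 (RCL M0): stack=[0] mem=[0,0,0,0]
After op 2 (push 15): stack=[0,15] mem=[0,0,0,0]
After op 3 (STO M3): stack=[0] mem=[0,0,0,15]
After op 4 (pop): stack=[empty] mem=[0,0,0,15]
After op 5 (push 13): stack=[13] mem=[0,0,0,15]
After op 6 (push 3): stack=[13,3] mem=[0,0,0,15]
After op 7 (swap): stack=[3,13] mem=[0,0,0,15]
After op 8 (push 6): stack=[3,13,6] mem=[0,0,0,15]
After op 9 (pop): stack=[3,13] mem=[0,0,0,15]
After op 10 (-): stack=[-10] mem=[0,0,0,15]
After op 11 (STO M0): stack=[empty] mem=[-10,0,0,15]
After op 12 (push 5): stack=[5] mem=[-10,0,0,15]
After op 13 (RCL M3): stack=[5,15] mem=[-10,0,0,15]
After op 14 (+): stack=[20] mem=[-10,0,0,15]
After op 15 (STO M1): stack=[empty] mem=[-10,20,0,15]
After op 16 (RCL M0): stack=[-10] mem=[-10,20,0,15]
After op 17 (STO M3): stack=[empty] mem=[-10,20,0,-10]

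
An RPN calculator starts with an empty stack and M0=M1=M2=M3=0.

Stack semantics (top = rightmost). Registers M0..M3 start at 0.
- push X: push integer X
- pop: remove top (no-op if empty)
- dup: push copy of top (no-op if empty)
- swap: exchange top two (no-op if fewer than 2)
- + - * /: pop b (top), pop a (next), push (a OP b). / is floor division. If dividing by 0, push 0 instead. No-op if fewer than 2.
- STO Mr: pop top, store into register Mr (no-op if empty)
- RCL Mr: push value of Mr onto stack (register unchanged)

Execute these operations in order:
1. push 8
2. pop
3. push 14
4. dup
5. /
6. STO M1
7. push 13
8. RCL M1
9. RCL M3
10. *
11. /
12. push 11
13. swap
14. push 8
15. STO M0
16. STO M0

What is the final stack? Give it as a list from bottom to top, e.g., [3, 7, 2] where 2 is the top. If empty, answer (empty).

Answer: [11]

Derivation:
After op 1 (push 8): stack=[8] mem=[0,0,0,0]
After op 2 (pop): stack=[empty] mem=[0,0,0,0]
After op 3 (push 14): stack=[14] mem=[0,0,0,0]
After op 4 (dup): stack=[14,14] mem=[0,0,0,0]
After op 5 (/): stack=[1] mem=[0,0,0,0]
After op 6 (STO M1): stack=[empty] mem=[0,1,0,0]
After op 7 (push 13): stack=[13] mem=[0,1,0,0]
After op 8 (RCL M1): stack=[13,1] mem=[0,1,0,0]
After op 9 (RCL M3): stack=[13,1,0] mem=[0,1,0,0]
After op 10 (*): stack=[13,0] mem=[0,1,0,0]
After op 11 (/): stack=[0] mem=[0,1,0,0]
After op 12 (push 11): stack=[0,11] mem=[0,1,0,0]
After op 13 (swap): stack=[11,0] mem=[0,1,0,0]
After op 14 (push 8): stack=[11,0,8] mem=[0,1,0,0]
After op 15 (STO M0): stack=[11,0] mem=[8,1,0,0]
After op 16 (STO M0): stack=[11] mem=[0,1,0,0]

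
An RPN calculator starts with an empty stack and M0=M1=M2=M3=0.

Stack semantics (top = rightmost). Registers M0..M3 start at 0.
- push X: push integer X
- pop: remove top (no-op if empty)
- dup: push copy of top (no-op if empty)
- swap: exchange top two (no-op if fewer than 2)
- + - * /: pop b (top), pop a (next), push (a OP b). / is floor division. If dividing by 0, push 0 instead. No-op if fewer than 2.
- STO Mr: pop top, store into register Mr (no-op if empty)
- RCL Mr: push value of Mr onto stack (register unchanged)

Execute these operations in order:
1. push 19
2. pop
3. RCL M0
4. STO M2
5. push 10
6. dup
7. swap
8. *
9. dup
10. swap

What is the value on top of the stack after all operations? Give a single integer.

Answer: 100

Derivation:
After op 1 (push 19): stack=[19] mem=[0,0,0,0]
After op 2 (pop): stack=[empty] mem=[0,0,0,0]
After op 3 (RCL M0): stack=[0] mem=[0,0,0,0]
After op 4 (STO M2): stack=[empty] mem=[0,0,0,0]
After op 5 (push 10): stack=[10] mem=[0,0,0,0]
After op 6 (dup): stack=[10,10] mem=[0,0,0,0]
After op 7 (swap): stack=[10,10] mem=[0,0,0,0]
After op 8 (*): stack=[100] mem=[0,0,0,0]
After op 9 (dup): stack=[100,100] mem=[0,0,0,0]
After op 10 (swap): stack=[100,100] mem=[0,0,0,0]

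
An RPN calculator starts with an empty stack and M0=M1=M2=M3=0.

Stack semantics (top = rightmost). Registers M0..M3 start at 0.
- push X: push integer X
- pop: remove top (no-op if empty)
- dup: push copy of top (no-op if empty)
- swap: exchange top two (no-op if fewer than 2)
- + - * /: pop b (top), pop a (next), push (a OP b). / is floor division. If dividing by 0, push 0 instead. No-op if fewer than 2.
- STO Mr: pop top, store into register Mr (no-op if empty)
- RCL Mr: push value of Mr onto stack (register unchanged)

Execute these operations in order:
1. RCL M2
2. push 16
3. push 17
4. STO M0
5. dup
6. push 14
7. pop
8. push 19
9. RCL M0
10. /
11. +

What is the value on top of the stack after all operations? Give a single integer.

Answer: 17

Derivation:
After op 1 (RCL M2): stack=[0] mem=[0,0,0,0]
After op 2 (push 16): stack=[0,16] mem=[0,0,0,0]
After op 3 (push 17): stack=[0,16,17] mem=[0,0,0,0]
After op 4 (STO M0): stack=[0,16] mem=[17,0,0,0]
After op 5 (dup): stack=[0,16,16] mem=[17,0,0,0]
After op 6 (push 14): stack=[0,16,16,14] mem=[17,0,0,0]
After op 7 (pop): stack=[0,16,16] mem=[17,0,0,0]
After op 8 (push 19): stack=[0,16,16,19] mem=[17,0,0,0]
After op 9 (RCL M0): stack=[0,16,16,19,17] mem=[17,0,0,0]
After op 10 (/): stack=[0,16,16,1] mem=[17,0,0,0]
After op 11 (+): stack=[0,16,17] mem=[17,0,0,0]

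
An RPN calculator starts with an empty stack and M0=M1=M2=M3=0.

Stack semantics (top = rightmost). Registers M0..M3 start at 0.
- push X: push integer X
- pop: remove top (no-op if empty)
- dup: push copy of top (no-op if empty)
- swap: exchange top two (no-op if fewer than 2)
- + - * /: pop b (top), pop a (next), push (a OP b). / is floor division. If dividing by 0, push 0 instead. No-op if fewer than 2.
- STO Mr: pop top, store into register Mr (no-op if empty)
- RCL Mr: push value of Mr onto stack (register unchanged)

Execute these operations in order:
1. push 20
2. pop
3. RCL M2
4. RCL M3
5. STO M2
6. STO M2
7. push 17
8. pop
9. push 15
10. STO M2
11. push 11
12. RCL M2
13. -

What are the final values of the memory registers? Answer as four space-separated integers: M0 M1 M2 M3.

After op 1 (push 20): stack=[20] mem=[0,0,0,0]
After op 2 (pop): stack=[empty] mem=[0,0,0,0]
After op 3 (RCL M2): stack=[0] mem=[0,0,0,0]
After op 4 (RCL M3): stack=[0,0] mem=[0,0,0,0]
After op 5 (STO M2): stack=[0] mem=[0,0,0,0]
After op 6 (STO M2): stack=[empty] mem=[0,0,0,0]
After op 7 (push 17): stack=[17] mem=[0,0,0,0]
After op 8 (pop): stack=[empty] mem=[0,0,0,0]
After op 9 (push 15): stack=[15] mem=[0,0,0,0]
After op 10 (STO M2): stack=[empty] mem=[0,0,15,0]
After op 11 (push 11): stack=[11] mem=[0,0,15,0]
After op 12 (RCL M2): stack=[11,15] mem=[0,0,15,0]
After op 13 (-): stack=[-4] mem=[0,0,15,0]

Answer: 0 0 15 0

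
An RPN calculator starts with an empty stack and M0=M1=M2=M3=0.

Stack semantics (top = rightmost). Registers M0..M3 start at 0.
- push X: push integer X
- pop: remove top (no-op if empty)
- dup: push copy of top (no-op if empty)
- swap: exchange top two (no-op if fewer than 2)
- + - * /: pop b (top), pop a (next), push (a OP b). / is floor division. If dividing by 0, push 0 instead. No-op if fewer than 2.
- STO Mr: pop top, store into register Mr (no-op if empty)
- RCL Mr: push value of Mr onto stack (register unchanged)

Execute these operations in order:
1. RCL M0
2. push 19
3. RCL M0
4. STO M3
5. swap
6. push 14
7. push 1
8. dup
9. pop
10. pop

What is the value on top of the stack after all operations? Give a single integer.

Answer: 14

Derivation:
After op 1 (RCL M0): stack=[0] mem=[0,0,0,0]
After op 2 (push 19): stack=[0,19] mem=[0,0,0,0]
After op 3 (RCL M0): stack=[0,19,0] mem=[0,0,0,0]
After op 4 (STO M3): stack=[0,19] mem=[0,0,0,0]
After op 5 (swap): stack=[19,0] mem=[0,0,0,0]
After op 6 (push 14): stack=[19,0,14] mem=[0,0,0,0]
After op 7 (push 1): stack=[19,0,14,1] mem=[0,0,0,0]
After op 8 (dup): stack=[19,0,14,1,1] mem=[0,0,0,0]
After op 9 (pop): stack=[19,0,14,1] mem=[0,0,0,0]
After op 10 (pop): stack=[19,0,14] mem=[0,0,0,0]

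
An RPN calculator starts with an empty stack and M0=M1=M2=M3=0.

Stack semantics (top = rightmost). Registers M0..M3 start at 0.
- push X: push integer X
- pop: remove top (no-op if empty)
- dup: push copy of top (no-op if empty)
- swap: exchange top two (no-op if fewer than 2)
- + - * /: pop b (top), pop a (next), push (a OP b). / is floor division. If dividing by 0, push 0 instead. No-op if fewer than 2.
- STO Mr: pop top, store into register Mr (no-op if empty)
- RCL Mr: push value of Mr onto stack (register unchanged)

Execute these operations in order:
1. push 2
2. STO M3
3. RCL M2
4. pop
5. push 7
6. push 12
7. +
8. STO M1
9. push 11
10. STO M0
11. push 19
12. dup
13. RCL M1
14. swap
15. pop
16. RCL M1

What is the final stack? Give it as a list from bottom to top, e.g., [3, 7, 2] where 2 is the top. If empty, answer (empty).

After op 1 (push 2): stack=[2] mem=[0,0,0,0]
After op 2 (STO M3): stack=[empty] mem=[0,0,0,2]
After op 3 (RCL M2): stack=[0] mem=[0,0,0,2]
After op 4 (pop): stack=[empty] mem=[0,0,0,2]
After op 5 (push 7): stack=[7] mem=[0,0,0,2]
After op 6 (push 12): stack=[7,12] mem=[0,0,0,2]
After op 7 (+): stack=[19] mem=[0,0,0,2]
After op 8 (STO M1): stack=[empty] mem=[0,19,0,2]
After op 9 (push 11): stack=[11] mem=[0,19,0,2]
After op 10 (STO M0): stack=[empty] mem=[11,19,0,2]
After op 11 (push 19): stack=[19] mem=[11,19,0,2]
After op 12 (dup): stack=[19,19] mem=[11,19,0,2]
After op 13 (RCL M1): stack=[19,19,19] mem=[11,19,0,2]
After op 14 (swap): stack=[19,19,19] mem=[11,19,0,2]
After op 15 (pop): stack=[19,19] mem=[11,19,0,2]
After op 16 (RCL M1): stack=[19,19,19] mem=[11,19,0,2]

Answer: [19, 19, 19]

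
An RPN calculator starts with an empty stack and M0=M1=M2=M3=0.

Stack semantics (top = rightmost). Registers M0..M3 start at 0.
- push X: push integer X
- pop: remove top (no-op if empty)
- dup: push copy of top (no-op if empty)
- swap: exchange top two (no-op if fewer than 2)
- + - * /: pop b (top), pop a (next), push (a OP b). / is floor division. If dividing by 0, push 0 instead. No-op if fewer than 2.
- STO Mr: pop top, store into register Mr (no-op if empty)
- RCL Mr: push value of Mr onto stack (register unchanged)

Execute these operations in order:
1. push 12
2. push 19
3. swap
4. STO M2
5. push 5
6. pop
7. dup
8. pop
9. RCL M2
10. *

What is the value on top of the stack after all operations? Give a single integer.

After op 1 (push 12): stack=[12] mem=[0,0,0,0]
After op 2 (push 19): stack=[12,19] mem=[0,0,0,0]
After op 3 (swap): stack=[19,12] mem=[0,0,0,0]
After op 4 (STO M2): stack=[19] mem=[0,0,12,0]
After op 5 (push 5): stack=[19,5] mem=[0,0,12,0]
After op 6 (pop): stack=[19] mem=[0,0,12,0]
After op 7 (dup): stack=[19,19] mem=[0,0,12,0]
After op 8 (pop): stack=[19] mem=[0,0,12,0]
After op 9 (RCL M2): stack=[19,12] mem=[0,0,12,0]
After op 10 (*): stack=[228] mem=[0,0,12,0]

Answer: 228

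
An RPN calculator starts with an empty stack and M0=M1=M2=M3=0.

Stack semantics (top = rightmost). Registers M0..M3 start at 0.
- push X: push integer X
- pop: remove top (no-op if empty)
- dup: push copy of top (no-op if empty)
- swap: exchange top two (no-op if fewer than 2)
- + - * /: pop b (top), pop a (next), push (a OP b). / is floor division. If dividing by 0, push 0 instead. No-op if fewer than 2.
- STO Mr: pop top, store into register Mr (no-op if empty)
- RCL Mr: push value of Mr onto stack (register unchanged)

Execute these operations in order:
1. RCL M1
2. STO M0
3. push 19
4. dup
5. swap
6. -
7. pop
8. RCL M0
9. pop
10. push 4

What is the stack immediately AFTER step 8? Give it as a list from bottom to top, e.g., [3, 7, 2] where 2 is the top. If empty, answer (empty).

After op 1 (RCL M1): stack=[0] mem=[0,0,0,0]
After op 2 (STO M0): stack=[empty] mem=[0,0,0,0]
After op 3 (push 19): stack=[19] mem=[0,0,0,0]
After op 4 (dup): stack=[19,19] mem=[0,0,0,0]
After op 5 (swap): stack=[19,19] mem=[0,0,0,0]
After op 6 (-): stack=[0] mem=[0,0,0,0]
After op 7 (pop): stack=[empty] mem=[0,0,0,0]
After op 8 (RCL M0): stack=[0] mem=[0,0,0,0]

[0]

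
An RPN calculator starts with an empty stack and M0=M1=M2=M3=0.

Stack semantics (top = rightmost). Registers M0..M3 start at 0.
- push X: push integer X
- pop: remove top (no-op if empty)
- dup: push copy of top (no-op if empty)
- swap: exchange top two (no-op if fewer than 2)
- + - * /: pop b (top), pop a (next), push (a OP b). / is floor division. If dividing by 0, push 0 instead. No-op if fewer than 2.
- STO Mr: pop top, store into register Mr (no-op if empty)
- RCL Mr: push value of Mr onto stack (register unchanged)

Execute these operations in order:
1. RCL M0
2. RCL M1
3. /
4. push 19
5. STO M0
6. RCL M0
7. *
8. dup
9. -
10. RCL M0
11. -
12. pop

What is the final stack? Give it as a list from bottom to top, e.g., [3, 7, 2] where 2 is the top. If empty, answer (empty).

After op 1 (RCL M0): stack=[0] mem=[0,0,0,0]
After op 2 (RCL M1): stack=[0,0] mem=[0,0,0,0]
After op 3 (/): stack=[0] mem=[0,0,0,0]
After op 4 (push 19): stack=[0,19] mem=[0,0,0,0]
After op 5 (STO M0): stack=[0] mem=[19,0,0,0]
After op 6 (RCL M0): stack=[0,19] mem=[19,0,0,0]
After op 7 (*): stack=[0] mem=[19,0,0,0]
After op 8 (dup): stack=[0,0] mem=[19,0,0,0]
After op 9 (-): stack=[0] mem=[19,0,0,0]
After op 10 (RCL M0): stack=[0,19] mem=[19,0,0,0]
After op 11 (-): stack=[-19] mem=[19,0,0,0]
After op 12 (pop): stack=[empty] mem=[19,0,0,0]

Answer: (empty)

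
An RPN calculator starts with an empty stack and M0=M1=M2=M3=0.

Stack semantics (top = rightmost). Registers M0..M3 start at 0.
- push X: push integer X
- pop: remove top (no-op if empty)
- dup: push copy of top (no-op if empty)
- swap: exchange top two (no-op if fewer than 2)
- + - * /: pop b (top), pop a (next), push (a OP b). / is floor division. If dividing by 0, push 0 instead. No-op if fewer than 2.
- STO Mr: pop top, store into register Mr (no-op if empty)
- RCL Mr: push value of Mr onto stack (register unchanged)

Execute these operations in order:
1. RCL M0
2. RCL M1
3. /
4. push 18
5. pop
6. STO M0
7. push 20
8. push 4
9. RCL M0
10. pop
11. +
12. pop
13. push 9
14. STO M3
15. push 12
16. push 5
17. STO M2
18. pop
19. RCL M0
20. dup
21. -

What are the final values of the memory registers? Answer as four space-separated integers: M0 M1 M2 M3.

Answer: 0 0 5 9

Derivation:
After op 1 (RCL M0): stack=[0] mem=[0,0,0,0]
After op 2 (RCL M1): stack=[0,0] mem=[0,0,0,0]
After op 3 (/): stack=[0] mem=[0,0,0,0]
After op 4 (push 18): stack=[0,18] mem=[0,0,0,0]
After op 5 (pop): stack=[0] mem=[0,0,0,0]
After op 6 (STO M0): stack=[empty] mem=[0,0,0,0]
After op 7 (push 20): stack=[20] mem=[0,0,0,0]
After op 8 (push 4): stack=[20,4] mem=[0,0,0,0]
After op 9 (RCL M0): stack=[20,4,0] mem=[0,0,0,0]
After op 10 (pop): stack=[20,4] mem=[0,0,0,0]
After op 11 (+): stack=[24] mem=[0,0,0,0]
After op 12 (pop): stack=[empty] mem=[0,0,0,0]
After op 13 (push 9): stack=[9] mem=[0,0,0,0]
After op 14 (STO M3): stack=[empty] mem=[0,0,0,9]
After op 15 (push 12): stack=[12] mem=[0,0,0,9]
After op 16 (push 5): stack=[12,5] mem=[0,0,0,9]
After op 17 (STO M2): stack=[12] mem=[0,0,5,9]
After op 18 (pop): stack=[empty] mem=[0,0,5,9]
After op 19 (RCL M0): stack=[0] mem=[0,0,5,9]
After op 20 (dup): stack=[0,0] mem=[0,0,5,9]
After op 21 (-): stack=[0] mem=[0,0,5,9]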